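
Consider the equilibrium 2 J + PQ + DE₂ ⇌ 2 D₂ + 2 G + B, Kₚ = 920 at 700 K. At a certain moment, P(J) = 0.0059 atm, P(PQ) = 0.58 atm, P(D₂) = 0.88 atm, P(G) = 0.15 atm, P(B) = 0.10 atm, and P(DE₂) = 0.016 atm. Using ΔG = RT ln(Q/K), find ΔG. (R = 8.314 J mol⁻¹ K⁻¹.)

Qₚ = P(D₂)²·P(G)²·P(B) / (P(J)²·P(PQ)·P(DE₂)) = (0.88)²·(0.15)²·(0.10) / ((0.0059)²·(0.58)·(0.016)) = 5390
ΔG = RT ln(Qₚ/Kₚ) = (8.314 J mol⁻¹ K⁻¹)(700 K) × ln(5390/920)
   = (5.820 kJ/mol)(1.768) = 10.3 kJ/mol
ΔG > 0, so the forward reaction is non-spontaneous (proceeds in reverse).

ΔG = 10.3 kJ/mol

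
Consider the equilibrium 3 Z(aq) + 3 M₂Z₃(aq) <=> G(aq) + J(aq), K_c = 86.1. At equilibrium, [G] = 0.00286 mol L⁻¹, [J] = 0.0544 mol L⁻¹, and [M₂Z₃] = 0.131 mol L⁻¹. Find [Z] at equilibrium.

[Z] = 0.0930 mol L⁻¹

At equilibrium, K_c = [G]·[J] / ([Z]³·[M₂Z₃]³) = 86.1.
(0.00286)·(0.0544) / (([Z])³·(0.131)³) = 86.1
[Z]³ = 8.04×10⁻⁴ ⇒ [Z] = 0.0930 mol L⁻¹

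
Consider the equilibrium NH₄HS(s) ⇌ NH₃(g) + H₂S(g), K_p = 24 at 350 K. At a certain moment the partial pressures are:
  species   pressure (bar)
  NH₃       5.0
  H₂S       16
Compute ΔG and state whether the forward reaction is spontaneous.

ΔG = 3.50 kJ/mol; the forward reaction is non-spontaneous

(NH₄HS is a pure solid — omitted from Q_p.)
Q_p = P(NH₃)·P(H₂S) = (5.0)·(16) = 80.0
ΔG = RT ln(Q_p/K_p) = (8.314 J mol⁻¹ K⁻¹)(350 K) × ln(80.0/24)
   = (2.910 kJ/mol)(1.204) = 3.50 kJ/mol
ΔG > 0, so the forward reaction is non-spontaneous (proceeds in reverse).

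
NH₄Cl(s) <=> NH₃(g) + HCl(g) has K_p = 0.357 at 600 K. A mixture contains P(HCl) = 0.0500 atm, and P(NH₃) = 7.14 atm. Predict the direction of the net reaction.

(NH₄Cl is a pure solid — omitted from Q_p.)
Q_p = P(NH₃)·P(HCl) = (7.14)·(0.0500) = 0.357
Q_p = 0.357 = K_p, so the system is already at equilibrium.

no net change (already at equilibrium)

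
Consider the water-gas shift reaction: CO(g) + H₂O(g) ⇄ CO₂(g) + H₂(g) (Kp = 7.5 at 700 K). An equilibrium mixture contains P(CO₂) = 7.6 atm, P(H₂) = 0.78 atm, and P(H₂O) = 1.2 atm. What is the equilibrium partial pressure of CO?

P(CO) = 0.66 atm

At equilibrium, Kp = P(CO₂)·P(H₂) / (P(CO)·P(H₂O)) = 7.5.
(7.6)·(0.78) / ((P(CO))·(1.2)) = 7.5
P(CO) = 0.659 = 0.66 atm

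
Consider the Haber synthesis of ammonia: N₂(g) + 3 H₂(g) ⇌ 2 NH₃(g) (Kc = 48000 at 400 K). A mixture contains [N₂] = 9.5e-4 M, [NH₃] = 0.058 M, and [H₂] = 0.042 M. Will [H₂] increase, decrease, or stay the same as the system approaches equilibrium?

stay the same

Qc = [NH₃]² / ([N₂]·[H₂]³) = (0.058)² / ((9.5e-4)·(0.042)³) = 48000
Qc = 48000 = Kc; the system is at equilibrium.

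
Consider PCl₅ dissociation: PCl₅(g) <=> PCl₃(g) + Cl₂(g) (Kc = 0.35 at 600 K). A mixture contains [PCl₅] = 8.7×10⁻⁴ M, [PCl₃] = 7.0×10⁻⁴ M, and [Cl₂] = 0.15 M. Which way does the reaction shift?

to the right

Qc = [PCl₃]·[Cl₂] / [PCl₅] = (7.0×10⁻⁴)·(0.15) / (8.7×10⁻⁴) = 0.12
Qc = 0.12 < Kc = 0.35, so the forward reaction proceeds.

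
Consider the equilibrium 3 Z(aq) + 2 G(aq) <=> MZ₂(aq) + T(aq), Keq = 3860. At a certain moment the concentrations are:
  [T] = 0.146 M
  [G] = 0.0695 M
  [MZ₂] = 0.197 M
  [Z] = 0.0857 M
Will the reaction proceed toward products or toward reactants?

toward reactants

Q = [MZ₂]·[T] / ([Z]³·[G]²) = (0.197)·(0.146) / ((0.0857)³·(0.0695)²) = 9460
Q = 9460 > Keq = 3860, so the reverse reaction proceeds.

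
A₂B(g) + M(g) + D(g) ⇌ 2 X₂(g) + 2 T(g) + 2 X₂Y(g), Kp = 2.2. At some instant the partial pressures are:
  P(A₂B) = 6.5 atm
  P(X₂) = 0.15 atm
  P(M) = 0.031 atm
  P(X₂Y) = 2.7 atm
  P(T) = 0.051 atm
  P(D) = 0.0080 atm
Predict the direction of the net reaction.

to the right

Qp = P(X₂)²·P(T)²·P(X₂Y)² / (P(A₂B)·P(M)·P(D)) = (0.15)²·(0.051)²·(2.7)² / ((6.5)·(0.031)·(0.0080)) = 0.26
Qp = 0.26 < Kp = 2.2, so the forward reaction proceeds.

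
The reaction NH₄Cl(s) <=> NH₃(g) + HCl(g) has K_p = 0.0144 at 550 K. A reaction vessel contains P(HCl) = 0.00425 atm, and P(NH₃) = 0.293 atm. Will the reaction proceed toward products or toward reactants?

(NH₄Cl is a pure solid — omitted from Q_p.)
Q_p = P(NH₃)·P(HCl) = (0.293)·(0.00425) = 0.00125
Q_p = 0.00125 < K_p = 0.0144, so the forward reaction proceeds.

to the right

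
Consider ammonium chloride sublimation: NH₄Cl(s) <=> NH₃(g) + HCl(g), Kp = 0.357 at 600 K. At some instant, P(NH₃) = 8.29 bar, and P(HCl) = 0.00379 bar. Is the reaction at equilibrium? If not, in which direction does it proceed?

toward products

(NH₄Cl is a pure solid — omitted from Qp.)
Qp = P(NH₃)·P(HCl) = (8.29)·(0.00379) = 0.0314
Qp = 0.0314 < Kp = 0.357, so the forward reaction proceeds.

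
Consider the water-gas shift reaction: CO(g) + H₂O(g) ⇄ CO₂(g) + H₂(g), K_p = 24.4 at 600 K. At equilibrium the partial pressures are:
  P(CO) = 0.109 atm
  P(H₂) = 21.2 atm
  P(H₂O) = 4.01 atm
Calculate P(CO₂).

At equilibrium, K_p = P(CO₂)·P(H₂) / (P(CO)·P(H₂O)) = 24.4.
(P(CO₂))·(21.2) / ((0.109)·(4.01)) = 24.4
P(CO₂) = 0.503 atm

P(CO₂) = 0.503 atm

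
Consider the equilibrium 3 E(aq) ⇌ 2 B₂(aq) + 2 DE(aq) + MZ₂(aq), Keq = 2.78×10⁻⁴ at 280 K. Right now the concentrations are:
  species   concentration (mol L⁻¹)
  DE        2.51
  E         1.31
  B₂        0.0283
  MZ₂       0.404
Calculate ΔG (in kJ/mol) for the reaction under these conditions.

ΔG = 2.75 kJ/mol

Q = [B₂]²·[DE]²·[MZ₂] / [E]³ = (0.0283)²·(2.51)²·(0.404) / (1.31)³ = 9.07×10⁻⁴
ΔG = RT ln(Q/Keq) = (8.314 J mol⁻¹ K⁻¹)(280 K) × ln(9.07×10⁻⁴/2.78×10⁻⁴)
   = (2.328 kJ/mol)(1.183) = 2.75 kJ/mol
ΔG > 0, so the forward reaction is non-spontaneous (proceeds in reverse).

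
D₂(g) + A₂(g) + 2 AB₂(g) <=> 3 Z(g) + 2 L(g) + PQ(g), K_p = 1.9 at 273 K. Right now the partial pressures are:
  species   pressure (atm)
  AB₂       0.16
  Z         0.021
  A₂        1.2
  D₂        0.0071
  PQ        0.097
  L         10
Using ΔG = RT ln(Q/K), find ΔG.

Q_p = P(Z)³·P(L)²·P(PQ) / (P(D₂)·P(A₂)·P(AB₂)²) = (0.021)³·(10)²·(0.097) / ((0.0071)·(1.2)·(0.16)²) = 0.412
ΔG = RT ln(Q_p/K_p) = (8.314 J mol⁻¹ K⁻¹)(273 K) × ln(0.412/1.9)
   = (2.270 kJ/mol)(-1.529) = -3.47 kJ/mol
ΔG < 0, so the forward reaction is spontaneous (proceeds forward).

ΔG = -3.47 kJ/mol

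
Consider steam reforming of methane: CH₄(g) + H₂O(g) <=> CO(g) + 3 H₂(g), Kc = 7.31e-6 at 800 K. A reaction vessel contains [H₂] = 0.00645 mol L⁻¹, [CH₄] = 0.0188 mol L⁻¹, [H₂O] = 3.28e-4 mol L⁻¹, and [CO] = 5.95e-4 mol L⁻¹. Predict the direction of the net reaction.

Qc = [CO]·[H₂]³ / ([CH₄]·[H₂O]) = (5.95e-4)·(0.00645)³ / ((0.0188)·(3.28e-4)) = 2.59e-5
Qc = 2.59e-5 > Kc = 7.31e-6, so the reverse reaction proceeds.

toward reactants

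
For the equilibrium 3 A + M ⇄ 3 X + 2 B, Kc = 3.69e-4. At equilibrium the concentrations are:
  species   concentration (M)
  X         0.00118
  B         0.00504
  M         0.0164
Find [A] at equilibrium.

At equilibrium, Kc = [X]³·[B]² / ([A]³·[M]) = 3.69e-4.
(0.00118)³·(0.00504)² / (([A])³·(0.0164)) = 3.69e-4
[A]³ = 6.90e-9 ⇒ [A] = 0.00190 M

[A] = 0.00190 M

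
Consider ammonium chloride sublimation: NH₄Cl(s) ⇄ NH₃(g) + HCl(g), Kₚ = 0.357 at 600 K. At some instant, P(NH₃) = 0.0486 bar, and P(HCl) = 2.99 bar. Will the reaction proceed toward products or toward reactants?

(NH₄Cl is a pure solid — omitted from Qₚ.)
Qₚ = P(NH₃)·P(HCl) = (0.0486)·(2.99) = 0.145
Qₚ = 0.145 < Kₚ = 0.357, so the forward reaction proceeds.

toward products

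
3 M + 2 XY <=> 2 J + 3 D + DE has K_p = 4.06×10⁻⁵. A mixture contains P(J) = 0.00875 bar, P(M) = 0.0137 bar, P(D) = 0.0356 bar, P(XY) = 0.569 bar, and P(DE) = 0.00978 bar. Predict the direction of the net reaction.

Q_p = P(J)²·P(D)³·P(DE) / (P(M)³·P(XY)²) = (0.00875)²·(0.0356)³·(0.00978) / ((0.0137)³·(0.569)²) = 4.06×10⁻⁵
Q_p = 4.06×10⁻⁵ = K_p, so the system is already at equilibrium.

at equilibrium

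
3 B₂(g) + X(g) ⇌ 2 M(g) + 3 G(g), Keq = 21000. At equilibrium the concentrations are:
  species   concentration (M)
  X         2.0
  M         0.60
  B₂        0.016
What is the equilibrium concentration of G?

[G] = 0.78 M

At equilibrium, Keq = [M]²·[G]³ / ([B₂]³·[X]) = 21000.
(0.60)²·([G])³ / ((0.016)³·(2.0)) = 21000
[G]³ = 0.478 ⇒ [G] = 0.78 M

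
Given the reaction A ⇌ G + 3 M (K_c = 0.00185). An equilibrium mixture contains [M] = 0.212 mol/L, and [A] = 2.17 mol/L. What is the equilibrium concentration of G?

[G] = 0.421 mol/L

At equilibrium, K_c = [G]·[M]³ / [A] = 0.00185.
([G])·(0.212)³ / (2.17) = 0.00185
[G] = 0.421 mol/L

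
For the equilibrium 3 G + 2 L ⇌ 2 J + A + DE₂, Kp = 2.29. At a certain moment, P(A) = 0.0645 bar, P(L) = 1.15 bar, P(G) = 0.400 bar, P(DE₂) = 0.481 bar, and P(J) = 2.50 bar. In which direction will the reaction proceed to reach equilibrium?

no net change (already at equilibrium)

Qp = P(J)²·P(A)·P(DE₂) / (P(G)³·P(L)²) = (2.50)²·(0.0645)·(0.481) / ((0.400)³·(1.15)²) = 2.29
Qp = 2.29 = Kp, so the system is already at equilibrium.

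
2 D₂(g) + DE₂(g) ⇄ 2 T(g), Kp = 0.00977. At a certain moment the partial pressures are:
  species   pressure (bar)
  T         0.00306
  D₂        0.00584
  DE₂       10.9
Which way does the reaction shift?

in the reverse direction

Qp = P(T)² / (P(D₂)²·P(DE₂)) = (0.00306)² / ((0.00584)²·(10.9)) = 0.0252
Qp = 0.0252 > Kp = 0.00977, so the reverse reaction proceeds.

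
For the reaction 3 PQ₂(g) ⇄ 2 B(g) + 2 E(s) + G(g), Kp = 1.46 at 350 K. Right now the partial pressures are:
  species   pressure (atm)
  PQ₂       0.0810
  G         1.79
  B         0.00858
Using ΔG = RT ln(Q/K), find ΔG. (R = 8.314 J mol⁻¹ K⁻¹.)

(E is a pure solid — omitted from Qp.)
Qp = P(B)²·P(G) / P(PQ₂)³ = (0.00858)²·(1.79) / (0.0810)³ = 0.248
ΔG = RT ln(Qp/Kp) = (8.314 J mol⁻¹ K⁻¹)(350 K) × ln(0.248/1.46)
   = (2.910 kJ/mol)(-1.773) = -5.16 kJ/mol
ΔG < 0, so the forward reaction is spontaneous (proceeds forward).

ΔG = -5.16 kJ/mol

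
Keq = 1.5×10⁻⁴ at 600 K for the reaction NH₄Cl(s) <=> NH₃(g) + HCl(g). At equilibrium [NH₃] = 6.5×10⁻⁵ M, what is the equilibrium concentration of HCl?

[HCl] = 2.3 M

(NH₄Cl is a pure solid — omitted from Keq.)
At equilibrium, Keq = [NH₃]·[HCl] = 1.5×10⁻⁴.
(6.5×10⁻⁵)·([HCl]) = 1.5×10⁻⁴
[HCl] = 2.31 = 2.3 M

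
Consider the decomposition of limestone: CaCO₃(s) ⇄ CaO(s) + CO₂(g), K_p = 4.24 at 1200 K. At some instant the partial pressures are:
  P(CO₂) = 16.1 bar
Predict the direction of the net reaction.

(CaCO₃, CaO are pure solids — omitted from Q_p.)
Q_p = P(CO₂) = 16.1
Q_p = 16.1 > K_p = 4.24, so the reverse reaction proceeds.

in the reverse direction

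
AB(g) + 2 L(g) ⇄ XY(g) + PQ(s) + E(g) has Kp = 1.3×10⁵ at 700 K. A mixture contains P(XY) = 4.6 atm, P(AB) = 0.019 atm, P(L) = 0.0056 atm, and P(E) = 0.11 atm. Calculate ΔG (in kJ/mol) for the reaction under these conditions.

(PQ is a pure solid — omitted from Qp.)
Qp = P(XY)·P(E) / (P(AB)·P(L)²) = (4.6)·(0.11) / ((0.019)·(0.0056)²) = 8.49×10⁵
ΔG = RT ln(Qp/Kp) = (8.314 J mol⁻¹ K⁻¹)(700 K) × ln(8.49×10⁵/1.3×10⁵)
   = (5.820 kJ/mol)(1.877) = 10.9 kJ/mol
ΔG > 0, so the forward reaction is non-spontaneous (proceeds in reverse).

ΔG = 10.9 kJ/mol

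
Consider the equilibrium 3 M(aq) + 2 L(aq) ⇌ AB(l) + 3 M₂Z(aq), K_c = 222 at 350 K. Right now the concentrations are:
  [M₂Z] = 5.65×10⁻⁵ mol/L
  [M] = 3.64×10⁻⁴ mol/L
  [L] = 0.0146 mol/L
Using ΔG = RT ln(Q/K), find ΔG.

(AB is a pure liquid — omitted from Q_c.)
Q_c = [M₂Z]³ / ([M]³·[L]²) = (5.65×10⁻⁵)³ / ((3.64×10⁻⁴)³·(0.0146)²) = 17.5
ΔG = RT ln(Q_c/K_c) = (8.314 J mol⁻¹ K⁻¹)(350 K) × ln(17.5/222)
   = (2.910 kJ/mol)(-2.540) = -7.39 kJ/mol
ΔG < 0, so the forward reaction is spontaneous (proceeds forward).

ΔG = -7.39 kJ/mol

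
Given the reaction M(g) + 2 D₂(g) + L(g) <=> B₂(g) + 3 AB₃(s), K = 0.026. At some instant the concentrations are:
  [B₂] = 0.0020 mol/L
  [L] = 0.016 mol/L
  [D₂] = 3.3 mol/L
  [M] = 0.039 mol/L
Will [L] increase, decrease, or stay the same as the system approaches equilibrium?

(AB₃ is a pure solid — omitted from Q.)
Q = [B₂] / ([M]·[D₂]²·[L]) = (0.0020) / ((0.039)·(3.3)²·(0.016)) = 0.29
Q = 0.29 > K = 0.026: net reverse reaction.
L is a reactant, so it increases.

increase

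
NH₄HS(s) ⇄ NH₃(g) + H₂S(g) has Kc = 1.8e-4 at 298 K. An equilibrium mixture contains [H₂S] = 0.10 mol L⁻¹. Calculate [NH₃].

[NH₃] = 0.0018 mol L⁻¹

(NH₄HS is a pure solid — omitted from Kc.)
At equilibrium, Kc = [NH₃]·[H₂S] = 1.8e-4.
([NH₃])·(0.10) = 1.8e-4
[NH₃] = 0.00180 = 0.0018 mol L⁻¹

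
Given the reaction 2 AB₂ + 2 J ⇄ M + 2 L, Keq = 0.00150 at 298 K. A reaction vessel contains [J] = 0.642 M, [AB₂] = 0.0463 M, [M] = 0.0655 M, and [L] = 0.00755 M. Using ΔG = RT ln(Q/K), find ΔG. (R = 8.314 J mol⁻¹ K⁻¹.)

Q = [M]·[L]² / ([AB₂]²·[J]²) = (0.0655)·(0.00755)² / ((0.0463)²·(0.642)²) = 0.00423
ΔG = RT ln(Q/Keq) = (8.314 J mol⁻¹ K⁻¹)(298 K) × ln(0.00423/0.00150)
   = (2.478 kJ/mol)(1.037) = 2.57 kJ/mol
ΔG > 0, so the forward reaction is non-spontaneous (proceeds in reverse).

ΔG = 2.57 kJ/mol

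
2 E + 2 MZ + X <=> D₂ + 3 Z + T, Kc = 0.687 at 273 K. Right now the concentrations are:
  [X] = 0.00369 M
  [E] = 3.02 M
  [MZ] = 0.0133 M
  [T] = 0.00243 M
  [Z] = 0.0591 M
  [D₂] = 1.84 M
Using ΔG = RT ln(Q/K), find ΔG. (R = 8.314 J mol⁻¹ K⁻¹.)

ΔG = -3.38 kJ/mol

Qc = [D₂]·[Z]³·[T] / ([E]²·[MZ]²·[X]) = (1.84)·(0.0591)³·(0.00243) / ((3.02)²·(0.0133)²·(0.00369)) = 0.155
ΔG = RT ln(Qc/Kc) = (8.314 J mol⁻¹ K⁻¹)(273 K) × ln(0.155/0.687)
   = (2.270 kJ/mol)(-1.489) = -3.38 kJ/mol
ΔG < 0, so the forward reaction is spontaneous (proceeds forward).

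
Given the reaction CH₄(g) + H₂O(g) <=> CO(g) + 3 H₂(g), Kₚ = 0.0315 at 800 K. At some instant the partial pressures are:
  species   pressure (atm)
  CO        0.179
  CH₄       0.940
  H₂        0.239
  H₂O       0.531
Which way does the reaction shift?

Qₚ = P(CO)·P(H₂)³ / (P(CH₄)·P(H₂O)) = (0.179)·(0.239)³ / ((0.940)·(0.531)) = 0.00490
Qₚ = 0.00490 < Kₚ = 0.0315, so the forward reaction proceeds.

to the right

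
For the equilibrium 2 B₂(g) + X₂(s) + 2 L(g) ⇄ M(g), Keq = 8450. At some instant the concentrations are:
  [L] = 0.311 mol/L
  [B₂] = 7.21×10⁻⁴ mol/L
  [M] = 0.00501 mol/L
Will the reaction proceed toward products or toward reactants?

(X₂ is a pure solid — omitted from Q.)
Q = [M] / ([B₂]²·[L]²) = (0.00501) / ((7.21×10⁻⁴)²·(0.311)²) = 99600
Q = 99600 > Keq = 8450, so the reverse reaction proceeds.

toward reactants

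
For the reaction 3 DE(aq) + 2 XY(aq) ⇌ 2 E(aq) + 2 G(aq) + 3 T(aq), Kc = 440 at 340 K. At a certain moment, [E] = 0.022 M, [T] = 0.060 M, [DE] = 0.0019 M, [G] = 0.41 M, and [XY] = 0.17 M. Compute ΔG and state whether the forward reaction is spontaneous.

Qc = [E]²·[G]²·[T]³ / ([DE]³·[XY]²) = (0.022)²·(0.41)²·(0.060)³ / ((0.0019)³·(0.17)²) = 88.7
ΔG = RT ln(Qc/Kc) = (8.314 J mol⁻¹ K⁻¹)(340 K) × ln(88.7/440)
   = (2.827 kJ/mol)(-1.602) = -4.53 kJ/mol
ΔG < 0, so the forward reaction is spontaneous (proceeds forward).

ΔG = -4.53 kJ/mol; the forward reaction is spontaneous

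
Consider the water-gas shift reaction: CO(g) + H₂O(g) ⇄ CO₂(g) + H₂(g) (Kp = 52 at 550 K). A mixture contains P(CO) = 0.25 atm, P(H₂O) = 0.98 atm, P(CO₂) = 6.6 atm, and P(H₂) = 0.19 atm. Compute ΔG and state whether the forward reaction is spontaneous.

ΔG = -10.6 kJ/mol; the forward reaction is spontaneous

Qp = P(CO₂)·P(H₂) / (P(CO)·P(H₂O)) = (6.6)·(0.19) / ((0.25)·(0.98)) = 5.12
ΔG = RT ln(Qp/Kp) = (8.314 J mol⁻¹ K⁻¹)(550 K) × ln(5.12/52)
   = (4.573 kJ/mol)(-2.318) = -10.6 kJ/mol
ΔG < 0, so the forward reaction is spontaneous (proceeds forward).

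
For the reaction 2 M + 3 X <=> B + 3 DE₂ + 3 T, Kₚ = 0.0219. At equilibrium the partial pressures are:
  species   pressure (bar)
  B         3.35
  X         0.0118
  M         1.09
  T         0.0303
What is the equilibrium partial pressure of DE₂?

At equilibrium, Kₚ = P(B)·P(DE₂)³·P(T)³ / (P(M)²·P(X)³) = 0.0219.
(3.35)·(P(DE₂))³·(0.0303)³ / ((1.09)²·(0.0118)³) = 0.0219
P(DE₂)³ = 4.59×10⁻⁴ ⇒ P(DE₂) = 0.0771 bar

P(DE₂) = 0.0771 bar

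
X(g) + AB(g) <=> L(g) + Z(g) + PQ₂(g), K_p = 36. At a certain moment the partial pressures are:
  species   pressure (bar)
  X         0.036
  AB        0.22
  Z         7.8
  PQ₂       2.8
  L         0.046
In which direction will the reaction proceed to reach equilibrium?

Q_p = P(L)·P(Z)·P(PQ₂) / (P(X)·P(AB)) = (0.046)·(7.8)·(2.8) / ((0.036)·(0.22)) = 130
Q_p = 130 > K_p = 36, so the reverse reaction proceeds.

to the left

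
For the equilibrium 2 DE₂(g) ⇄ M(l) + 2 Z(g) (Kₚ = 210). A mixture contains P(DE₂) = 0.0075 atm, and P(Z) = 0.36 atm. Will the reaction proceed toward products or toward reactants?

(M is a pure liquid — omitted from Qₚ.)
Qₚ = P(Z)² / P(DE₂)² = (0.36)² / (0.0075)² = 2300
Qₚ = 2300 > Kₚ = 210, so the reverse reaction proceeds.

to the left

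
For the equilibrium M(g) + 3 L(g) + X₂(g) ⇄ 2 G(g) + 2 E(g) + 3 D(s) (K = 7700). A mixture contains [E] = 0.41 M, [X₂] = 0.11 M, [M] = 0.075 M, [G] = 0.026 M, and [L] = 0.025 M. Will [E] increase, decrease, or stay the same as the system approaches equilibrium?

increase

(D is a pure solid — omitted from Q.)
Q = [G]²·[E]² / ([M]·[L]³·[X₂]) = (0.026)²·(0.41)² / ((0.075)·(0.025)³·(0.11)) = 880
Q = 880 < K = 7700: net forward reaction.
E is a product, so it increases.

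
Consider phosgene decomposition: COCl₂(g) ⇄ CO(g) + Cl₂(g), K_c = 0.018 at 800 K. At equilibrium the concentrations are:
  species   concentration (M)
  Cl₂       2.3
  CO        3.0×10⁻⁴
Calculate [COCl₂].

At equilibrium, K_c = [CO]·[Cl₂] / [COCl₂] = 0.018.
(3.0×10⁻⁴)·(2.3) / ([COCl₂]) = 0.018
[COCl₂] = 0.0383 = 0.038 M

[COCl₂] = 0.038 M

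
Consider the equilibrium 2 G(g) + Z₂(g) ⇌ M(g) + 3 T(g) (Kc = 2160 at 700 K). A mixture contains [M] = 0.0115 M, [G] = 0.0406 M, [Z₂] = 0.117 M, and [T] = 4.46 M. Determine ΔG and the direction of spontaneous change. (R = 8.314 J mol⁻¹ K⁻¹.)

Qc = [M]·[T]³ / ([G]²·[Z₂]) = (0.0115)·(4.46)³ / ((0.0406)²·(0.117)) = 5290
ΔG = RT ln(Qc/Kc) = (8.314 J mol⁻¹ K⁻¹)(700 K) × ln(5290/2160)
   = (5.820 kJ/mol)(0.8957) = 5.21 kJ/mol
ΔG > 0, so the forward reaction is non-spontaneous (proceeds in reverse).

ΔG = 5.21 kJ/mol; the forward reaction is non-spontaneous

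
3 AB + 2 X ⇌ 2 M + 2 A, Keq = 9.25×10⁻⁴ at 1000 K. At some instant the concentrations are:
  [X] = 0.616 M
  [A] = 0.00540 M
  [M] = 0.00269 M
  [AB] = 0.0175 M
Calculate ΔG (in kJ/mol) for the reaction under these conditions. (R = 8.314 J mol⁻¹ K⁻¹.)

ΔG = -18.2 kJ/mol

Q = [M]²·[A]² / ([AB]³·[X]²) = (0.00269)²·(0.00540)² / ((0.0175)³·(0.616)²) = 1.04×10⁻⁴
ΔG = RT ln(Q/Keq) = (8.314 J mol⁻¹ K⁻¹)(1000 K) × ln(1.04×10⁻⁴/9.25×10⁻⁴)
   = (8.314 kJ/mol)(-2.185) = -18.2 kJ/mol
ΔG < 0, so the forward reaction is spontaneous (proceeds forward).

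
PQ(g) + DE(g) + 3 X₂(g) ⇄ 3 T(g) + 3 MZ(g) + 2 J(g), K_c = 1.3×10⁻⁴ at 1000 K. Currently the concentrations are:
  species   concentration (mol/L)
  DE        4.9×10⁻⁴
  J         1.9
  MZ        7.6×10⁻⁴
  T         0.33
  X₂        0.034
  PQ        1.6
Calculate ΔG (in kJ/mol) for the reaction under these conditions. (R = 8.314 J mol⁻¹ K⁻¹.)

Q_c = [T]³·[MZ]³·[J]² / ([PQ]·[DE]·[X₂]³) = (0.33)³·(7.6×10⁻⁴)³·(1.9)² / ((1.6)·(4.9×10⁻⁴)·(0.034)³) = 0.00185
ΔG = RT ln(Q_c/K_c) = (8.314 J mol⁻¹ K⁻¹)(1000 K) × ln(0.00185/1.3×10⁻⁴)
   = (8.314 kJ/mol)(2.655) = 22.1 kJ/mol
ΔG > 0, so the forward reaction is non-spontaneous (proceeds in reverse).

ΔG = 22.1 kJ/mol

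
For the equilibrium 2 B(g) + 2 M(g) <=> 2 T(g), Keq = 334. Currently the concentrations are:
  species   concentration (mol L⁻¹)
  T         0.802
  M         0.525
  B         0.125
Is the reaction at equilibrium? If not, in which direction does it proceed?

Q = [T]² / ([B]²·[M]²) = (0.802)² / ((0.125)²·(0.525)²) = 149
Q = 149 < Keq = 334, so the forward reaction proceeds.

to the right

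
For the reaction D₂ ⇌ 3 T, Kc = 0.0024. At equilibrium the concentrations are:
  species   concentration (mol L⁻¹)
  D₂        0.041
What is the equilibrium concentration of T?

[T] = 0.046 mol L⁻¹

At equilibrium, Kc = [T]³ / [D₂] = 0.0024.
([T])³ / (0.041) = 0.0024
[T]³ = 9.84×10⁻⁵ ⇒ [T] = 0.046 mol L⁻¹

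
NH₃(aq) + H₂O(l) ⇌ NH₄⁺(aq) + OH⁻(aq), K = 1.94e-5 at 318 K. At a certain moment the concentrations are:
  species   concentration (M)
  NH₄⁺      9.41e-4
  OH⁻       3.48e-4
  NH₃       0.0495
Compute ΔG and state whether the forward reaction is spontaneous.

(H₂O is a pure liquid — omitted from Q.)
Q = [NH₄⁺]·[OH⁻] / [NH₃] = (9.41e-4)·(3.48e-4) / (0.0495) = 6.62e-6
ΔG = RT ln(Q/K) = (8.314 J mol⁻¹ K⁻¹)(318 K) × ln(6.62e-6/1.94e-5)
   = (2.644 kJ/mol)(-1.075) = -2.84 kJ/mol
ΔG < 0, so the forward reaction is spontaneous (proceeds forward).

ΔG = -2.84 kJ/mol; the forward reaction is spontaneous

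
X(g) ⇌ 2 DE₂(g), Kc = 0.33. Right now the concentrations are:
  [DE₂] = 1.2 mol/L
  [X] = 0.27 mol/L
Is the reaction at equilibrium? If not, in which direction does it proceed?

Qc = [DE₂]² / [X] = (1.2)² / (0.27) = 5.3
Qc = 5.3 > Kc = 0.33, so the reverse reaction proceeds.

reverse (toward reactants)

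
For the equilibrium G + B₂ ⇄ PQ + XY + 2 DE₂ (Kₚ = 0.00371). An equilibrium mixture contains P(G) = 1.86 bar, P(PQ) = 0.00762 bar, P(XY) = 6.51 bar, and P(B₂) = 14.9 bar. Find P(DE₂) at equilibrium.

P(DE₂) = 1.44 bar

At equilibrium, Kₚ = P(PQ)·P(XY)·P(DE₂)² / (P(G)·P(B₂)) = 0.00371.
(0.00762)·(6.51)·(P(DE₂))² / ((1.86)·(14.9)) = 0.00371
P(DE₂)² = 2.07 ⇒ P(DE₂) = 1.44 bar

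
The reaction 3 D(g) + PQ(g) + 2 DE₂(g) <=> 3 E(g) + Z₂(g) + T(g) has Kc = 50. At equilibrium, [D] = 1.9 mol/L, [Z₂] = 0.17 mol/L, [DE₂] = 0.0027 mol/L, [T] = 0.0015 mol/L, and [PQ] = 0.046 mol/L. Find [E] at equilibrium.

[E] = 0.77 mol/L

At equilibrium, Kc = [E]³·[Z₂]·[T] / ([D]³·[PQ]·[DE₂]²) = 50.
([E])³·(0.17)·(0.0015) / ((1.9)³·(0.046)·(0.0027)²) = 50
[E]³ = 0.451 ⇒ [E] = 0.77 mol/L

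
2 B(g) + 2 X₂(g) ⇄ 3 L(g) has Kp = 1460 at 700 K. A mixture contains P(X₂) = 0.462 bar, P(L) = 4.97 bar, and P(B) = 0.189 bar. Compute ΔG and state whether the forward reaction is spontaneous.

ΔG = 14.0 kJ/mol; the forward reaction is non-spontaneous

Qp = P(L)³ / (P(B)²·P(X₂)²) = (4.97)³ / ((0.189)²·(0.462)²) = 16100
ΔG = RT ln(Qp/Kp) = (8.314 J mol⁻¹ K⁻¹)(700 K) × ln(16100/1460)
   = (5.820 kJ/mol)(2.400) = 14.0 kJ/mol
ΔG > 0, so the forward reaction is non-spontaneous (proceeds in reverse).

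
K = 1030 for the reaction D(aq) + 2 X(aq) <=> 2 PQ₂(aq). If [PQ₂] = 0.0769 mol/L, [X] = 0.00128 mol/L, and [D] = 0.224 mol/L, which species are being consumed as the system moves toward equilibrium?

PQ₂ (products)

Q = [PQ₂]² / ([D]·[X]²) = (0.0769)² / ((0.224)·(0.00128)²) = 16100
Q = 16100 > K = 1030: net reverse reaction.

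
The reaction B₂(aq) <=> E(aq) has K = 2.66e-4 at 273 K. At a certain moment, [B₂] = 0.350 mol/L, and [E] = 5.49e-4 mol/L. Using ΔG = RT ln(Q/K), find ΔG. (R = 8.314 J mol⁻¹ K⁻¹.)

ΔG = 4.03 kJ/mol

Q = [E] / [B₂] = (5.49e-4) / (0.350) = 0.00157
ΔG = RT ln(Q/K) = (8.314 J mol⁻¹ K⁻¹)(273 K) × ln(0.00157/2.66e-4)
   = (2.270 kJ/mol)(1.775) = 4.03 kJ/mol
ΔG > 0, so the forward reaction is non-spontaneous (proceeds in reverse).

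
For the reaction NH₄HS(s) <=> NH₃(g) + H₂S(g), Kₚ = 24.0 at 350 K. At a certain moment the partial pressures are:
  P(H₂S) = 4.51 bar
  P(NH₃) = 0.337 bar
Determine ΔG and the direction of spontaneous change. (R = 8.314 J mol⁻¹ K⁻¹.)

(NH₄HS is a pure solid — omitted from Qₚ.)
Qₚ = P(NH₃)·P(H₂S) = (0.337)·(4.51) = 1.52
ΔG = RT ln(Qₚ/Kₚ) = (8.314 J mol⁻¹ K⁻¹)(350 K) × ln(1.52/24.0)
   = (2.910 kJ/mol)(-2.759) = -8.03 kJ/mol
ΔG < 0, so the forward reaction is spontaneous (proceeds forward).

ΔG = -8.03 kJ/mol; the forward reaction is spontaneous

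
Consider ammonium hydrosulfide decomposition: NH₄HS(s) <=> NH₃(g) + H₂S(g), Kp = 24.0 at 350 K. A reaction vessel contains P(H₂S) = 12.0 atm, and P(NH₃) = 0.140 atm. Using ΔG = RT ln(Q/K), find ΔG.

ΔG = -7.74 kJ/mol

(NH₄HS is a pure solid — omitted from Qp.)
Qp = P(NH₃)·P(H₂S) = (0.140)·(12.0) = 1.68
ΔG = RT ln(Qp/Kp) = (8.314 J mol⁻¹ K⁻¹)(350 K) × ln(1.68/24.0)
   = (2.910 kJ/mol)(-2.659) = -7.74 kJ/mol
ΔG < 0, so the forward reaction is spontaneous (proceeds forward).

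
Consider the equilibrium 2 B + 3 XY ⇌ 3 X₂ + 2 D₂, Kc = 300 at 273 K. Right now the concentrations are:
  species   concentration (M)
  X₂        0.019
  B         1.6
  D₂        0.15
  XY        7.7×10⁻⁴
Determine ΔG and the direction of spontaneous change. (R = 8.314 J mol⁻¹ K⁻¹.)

ΔG = -1.86 kJ/mol; the forward reaction is spontaneous

Qc = [X₂]³·[D₂]² / ([B]²·[XY]³) = (0.019)³·(0.15)² / ((1.6)²·(7.7×10⁻⁴)³) = 132
ΔG = RT ln(Qc/Kc) = (8.314 J mol⁻¹ K⁻¹)(273 K) × ln(132/300)
   = (2.270 kJ/mol)(-0.8210) = -1.86 kJ/mol
ΔG < 0, so the forward reaction is spontaneous (proceeds forward).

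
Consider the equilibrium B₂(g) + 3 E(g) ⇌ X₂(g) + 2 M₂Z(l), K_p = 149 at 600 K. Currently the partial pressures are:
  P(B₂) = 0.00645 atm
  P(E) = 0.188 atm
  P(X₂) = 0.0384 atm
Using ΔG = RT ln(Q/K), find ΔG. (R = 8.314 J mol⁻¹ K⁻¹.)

(M₂Z is a pure liquid — omitted from Q_p.)
Q_p = P(X₂) / (P(B₂)·P(E)³) = (0.0384) / ((0.00645)·(0.188)³) = 896
ΔG = RT ln(Q_p/K_p) = (8.314 J mol⁻¹ K⁻¹)(600 K) × ln(896/149)
   = (4.988 kJ/mol)(1.794) = 8.95 kJ/mol
ΔG > 0, so the forward reaction is non-spontaneous (proceeds in reverse).

ΔG = 8.95 kJ/mol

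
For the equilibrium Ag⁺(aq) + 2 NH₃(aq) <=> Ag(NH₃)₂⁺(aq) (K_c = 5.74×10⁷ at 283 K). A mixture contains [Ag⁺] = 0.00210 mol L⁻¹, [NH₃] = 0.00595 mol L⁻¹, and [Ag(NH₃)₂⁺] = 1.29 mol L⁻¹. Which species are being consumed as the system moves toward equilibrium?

Ag⁺, NH₃ (reactants)

Q_c = [Ag(NH₃)₂⁺] / ([Ag⁺]·[NH₃]²) = (1.29) / ((0.00210)·(0.00595)²) = 1.74×10⁷
Q_c = 1.74×10⁷ < K_c = 5.74×10⁷: net forward reaction.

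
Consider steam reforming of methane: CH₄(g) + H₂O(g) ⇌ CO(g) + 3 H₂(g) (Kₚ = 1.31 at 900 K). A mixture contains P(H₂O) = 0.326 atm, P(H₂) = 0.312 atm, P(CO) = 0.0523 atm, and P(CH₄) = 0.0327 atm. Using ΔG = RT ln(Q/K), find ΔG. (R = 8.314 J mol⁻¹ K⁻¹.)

ΔG = -16.3 kJ/mol

Qₚ = P(CO)·P(H₂)³ / (P(CH₄)·P(H₂O)) = (0.0523)·(0.312)³ / ((0.0327)·(0.326)) = 0.149
ΔG = RT ln(Qₚ/Kₚ) = (8.314 J mol⁻¹ K⁻¹)(900 K) × ln(0.149/1.31)
   = (7.483 kJ/mol)(-2.174) = -16.3 kJ/mol
ΔG < 0, so the forward reaction is spontaneous (proceeds forward).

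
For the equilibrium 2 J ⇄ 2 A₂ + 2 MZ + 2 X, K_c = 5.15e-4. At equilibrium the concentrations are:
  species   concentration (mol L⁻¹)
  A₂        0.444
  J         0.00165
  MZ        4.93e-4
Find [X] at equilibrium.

[X] = 0.171 mol L⁻¹

At equilibrium, K_c = [A₂]²·[MZ]²·[X]² / [J]² = 5.15e-4.
(0.444)²·(4.93e-4)²·([X])² / (0.00165)² = 5.15e-4
[X]² = 0.0293 ⇒ [X] = 0.171 mol L⁻¹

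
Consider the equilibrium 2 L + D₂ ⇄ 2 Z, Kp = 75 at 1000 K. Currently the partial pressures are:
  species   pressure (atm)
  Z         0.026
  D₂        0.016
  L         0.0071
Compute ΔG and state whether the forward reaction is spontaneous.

Qp = P(Z)² / (P(L)²·P(D₂)) = (0.026)² / ((0.0071)²·(0.016)) = 838
ΔG = RT ln(Qp/Kp) = (8.314 J mol⁻¹ K⁻¹)(1000 K) × ln(838/75)
   = (8.314 kJ/mol)(2.414) = 20.1 kJ/mol
ΔG > 0, so the forward reaction is non-spontaneous (proceeds in reverse).

ΔG = 20.1 kJ/mol; the forward reaction is non-spontaneous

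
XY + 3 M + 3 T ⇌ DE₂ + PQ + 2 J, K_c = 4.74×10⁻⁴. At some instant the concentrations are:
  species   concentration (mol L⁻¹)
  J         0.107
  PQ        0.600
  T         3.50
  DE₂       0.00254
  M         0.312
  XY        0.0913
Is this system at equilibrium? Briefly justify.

Q_c = [DE₂]·[PQ]·[J]² / ([XY]·[M]³·[T]³) = (0.00254)·(0.600)·(0.107)² / ((0.0913)·(0.312)³·(3.50)³) = 1.47×10⁻⁴
Q_c = 1.47×10⁻⁴ < K_c = 4.74×10⁻⁴: net forward reaction.

no; Q < K, reaction proceeds forward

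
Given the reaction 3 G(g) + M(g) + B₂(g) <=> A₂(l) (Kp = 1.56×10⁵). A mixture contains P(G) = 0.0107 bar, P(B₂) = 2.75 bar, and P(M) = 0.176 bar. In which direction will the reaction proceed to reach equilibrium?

(A₂ is a pure liquid — omitted from Qp.)
Qp = 1 / (P(G)³·P(M)·P(B₂)) = 1 / ((0.0107)³·(0.176)·(2.75)) = 1.69×10⁶
Qp = 1.69×10⁶ > Kp = 1.56×10⁵, so the reverse reaction proceeds.

reverse (toward reactants)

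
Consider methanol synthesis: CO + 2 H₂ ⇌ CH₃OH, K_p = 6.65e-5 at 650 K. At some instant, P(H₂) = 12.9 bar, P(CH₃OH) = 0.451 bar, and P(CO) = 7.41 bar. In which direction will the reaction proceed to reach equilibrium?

to the left

Q_p = P(CH₃OH) / (P(CO)·P(H₂)²) = (0.451) / ((7.41)·(12.9)²) = 3.66e-4
Q_p = 3.66e-4 > K_p = 6.65e-5, so the reverse reaction proceeds.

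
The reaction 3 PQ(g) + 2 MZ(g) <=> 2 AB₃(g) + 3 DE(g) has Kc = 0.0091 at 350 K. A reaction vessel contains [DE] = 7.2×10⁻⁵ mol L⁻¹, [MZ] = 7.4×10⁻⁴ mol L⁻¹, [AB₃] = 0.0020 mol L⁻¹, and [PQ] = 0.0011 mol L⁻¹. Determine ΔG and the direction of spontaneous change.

ΔG = -4.34 kJ/mol; the forward reaction is spontaneous

Qc = [AB₃]²·[DE]³ / ([PQ]³·[MZ]²) = (0.0020)²·(7.2×10⁻⁵)³ / ((0.0011)³·(7.4×10⁻⁴)²) = 0.00205
ΔG = RT ln(Qc/Kc) = (8.314 J mol⁻¹ K⁻¹)(350 K) × ln(0.00205/0.0091)
   = (2.910 kJ/mol)(-1.490) = -4.34 kJ/mol
ΔG < 0, so the forward reaction is spontaneous (proceeds forward).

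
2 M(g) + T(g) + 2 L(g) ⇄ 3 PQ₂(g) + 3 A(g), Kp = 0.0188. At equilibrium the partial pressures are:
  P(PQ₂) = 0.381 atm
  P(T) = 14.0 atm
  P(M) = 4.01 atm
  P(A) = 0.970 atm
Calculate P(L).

P(L) = 0.109 atm

At equilibrium, Kp = P(PQ₂)³·P(A)³ / (P(M)²·P(T)·P(L)²) = 0.0188.
(0.381)³·(0.970)³ / ((4.01)²·(14.0)·(P(L))²) = 0.0188
P(L)² = 0.0119 ⇒ P(L) = 0.109 atm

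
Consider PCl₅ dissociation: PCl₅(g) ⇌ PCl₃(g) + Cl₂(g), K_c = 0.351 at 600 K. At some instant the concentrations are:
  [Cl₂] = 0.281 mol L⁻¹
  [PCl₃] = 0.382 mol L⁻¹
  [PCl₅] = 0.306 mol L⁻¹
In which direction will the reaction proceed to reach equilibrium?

at equilibrium

Q_c = [PCl₃]·[Cl₂] / [PCl₅] = (0.382)·(0.281) / (0.306) = 0.351
Q_c = 0.351 = K_c, so the system is already at equilibrium.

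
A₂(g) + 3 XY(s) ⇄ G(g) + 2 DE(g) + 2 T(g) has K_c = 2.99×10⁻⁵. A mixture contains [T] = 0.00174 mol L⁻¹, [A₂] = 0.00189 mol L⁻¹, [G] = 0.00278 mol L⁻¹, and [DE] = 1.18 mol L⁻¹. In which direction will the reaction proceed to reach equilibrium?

forward (toward products)

(XY is a pure solid — omitted from Q_c.)
Q_c = [G]·[DE]²·[T]² / [A₂] = (0.00278)·(1.18)²·(0.00174)² / (0.00189) = 6.20×10⁻⁶
Q_c = 6.20×10⁻⁶ < K_c = 2.99×10⁻⁵, so the forward reaction proceeds.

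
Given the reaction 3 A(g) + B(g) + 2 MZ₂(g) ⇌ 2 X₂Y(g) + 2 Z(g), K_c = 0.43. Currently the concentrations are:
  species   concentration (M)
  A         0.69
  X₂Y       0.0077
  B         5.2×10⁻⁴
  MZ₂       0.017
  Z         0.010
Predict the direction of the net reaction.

to the right

Q_c = [X₂Y]²·[Z]² / ([A]³·[B]·[MZ₂]²) = (0.0077)²·(0.010)² / ((0.69)³·(5.2×10⁻⁴)·(0.017)²) = 0.12
Q_c = 0.12 < K_c = 0.43, so the forward reaction proceeds.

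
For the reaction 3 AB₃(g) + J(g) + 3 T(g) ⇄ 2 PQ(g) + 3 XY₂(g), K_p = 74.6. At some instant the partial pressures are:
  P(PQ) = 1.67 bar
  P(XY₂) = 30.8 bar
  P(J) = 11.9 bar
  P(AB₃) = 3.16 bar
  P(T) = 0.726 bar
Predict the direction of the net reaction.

Q_p = P(PQ)²·P(XY₂)³ / (P(AB₃)³·P(J)·P(T)³) = (1.67)²·(30.8)³ / ((3.16)³·(11.9)·(0.726)³) = 567
Q_p = 567 > K_p = 74.6, so the reverse reaction proceeds.

in the reverse direction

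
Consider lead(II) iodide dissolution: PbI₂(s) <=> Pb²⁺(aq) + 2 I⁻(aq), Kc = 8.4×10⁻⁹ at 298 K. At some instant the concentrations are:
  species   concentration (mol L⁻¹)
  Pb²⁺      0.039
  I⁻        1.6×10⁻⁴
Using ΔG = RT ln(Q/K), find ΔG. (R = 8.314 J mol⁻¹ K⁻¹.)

ΔG = -5.28 kJ/mol

(PbI₂ is a pure solid — omitted from Qc.)
Qc = [Pb²⁺]·[I⁻]² = (0.039)·(1.6×10⁻⁴)² = 9.98×10⁻¹⁰
ΔG = RT ln(Qc/Kc) = (8.314 J mol⁻¹ K⁻¹)(298 K) × ln(9.98×10⁻¹⁰/8.4×10⁻⁹)
   = (2.478 kJ/mol)(-2.130) = -5.28 kJ/mol
ΔG < 0, so the forward reaction is spontaneous (proceeds forward).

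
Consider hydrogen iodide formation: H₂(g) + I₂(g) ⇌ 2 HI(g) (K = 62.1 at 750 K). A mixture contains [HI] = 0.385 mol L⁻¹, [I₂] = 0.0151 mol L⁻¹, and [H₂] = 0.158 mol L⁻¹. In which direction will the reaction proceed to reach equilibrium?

no net change (already at equilibrium)

Q = [HI]² / ([H₂]·[I₂]) = (0.385)² / ((0.158)·(0.0151)) = 62.1
Q = 62.1 = K, so the system is already at equilibrium.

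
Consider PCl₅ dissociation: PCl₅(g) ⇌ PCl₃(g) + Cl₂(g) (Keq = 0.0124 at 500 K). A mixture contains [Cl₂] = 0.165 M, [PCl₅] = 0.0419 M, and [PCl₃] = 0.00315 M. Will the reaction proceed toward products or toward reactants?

Q = [PCl₃]·[Cl₂] / [PCl₅] = (0.00315)·(0.165) / (0.0419) = 0.0124
Q = 0.0124 = Keq, so the system is already at equilibrium.

no net change (already at equilibrium)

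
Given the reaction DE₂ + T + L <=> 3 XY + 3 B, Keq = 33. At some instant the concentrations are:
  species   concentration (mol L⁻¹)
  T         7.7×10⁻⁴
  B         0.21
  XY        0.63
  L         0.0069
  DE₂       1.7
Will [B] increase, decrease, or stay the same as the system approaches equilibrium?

decrease

Q = [XY]³·[B]³ / ([DE₂]·[T]·[L]) = (0.63)³·(0.21)³ / ((1.7)·(7.7×10⁻⁴)·(0.0069)) = 260
Q = 260 > Keq = 33: net reverse reaction.
B is a product, so it decreases.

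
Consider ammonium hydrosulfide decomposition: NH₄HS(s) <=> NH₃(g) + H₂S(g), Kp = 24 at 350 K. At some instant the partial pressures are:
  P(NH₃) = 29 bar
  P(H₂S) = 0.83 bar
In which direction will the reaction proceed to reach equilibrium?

(NH₄HS is a pure solid — omitted from Qp.)
Qp = P(NH₃)·P(H₂S) = (29)·(0.83) = 24
Qp = 24 = Kp, so the system is already at equilibrium.

at equilibrium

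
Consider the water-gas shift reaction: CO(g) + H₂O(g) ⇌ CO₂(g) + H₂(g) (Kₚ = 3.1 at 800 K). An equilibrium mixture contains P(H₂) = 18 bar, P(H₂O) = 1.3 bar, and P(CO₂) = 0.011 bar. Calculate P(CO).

P(CO) = 0.049 bar

At equilibrium, Kₚ = P(CO₂)·P(H₂) / (P(CO)·P(H₂O)) = 3.1.
(0.011)·(18) / ((P(CO))·(1.3)) = 3.1
P(CO) = 0.0491 = 0.049 bar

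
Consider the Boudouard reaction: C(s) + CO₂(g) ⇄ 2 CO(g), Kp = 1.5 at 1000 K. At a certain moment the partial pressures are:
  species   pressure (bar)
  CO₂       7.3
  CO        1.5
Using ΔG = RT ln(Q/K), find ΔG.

ΔG = -13.2 kJ/mol

(C is a pure solid — omitted from Qp.)
Qp = P(CO)² / P(CO₂) = (1.5)² / (7.3) = 0.308
ΔG = RT ln(Qp/Kp) = (8.314 J mol⁻¹ K⁻¹)(1000 K) × ln(0.308/1.5)
   = (8.314 kJ/mol)(-1.583) = -13.2 kJ/mol
ΔG < 0, so the forward reaction is spontaneous (proceeds forward).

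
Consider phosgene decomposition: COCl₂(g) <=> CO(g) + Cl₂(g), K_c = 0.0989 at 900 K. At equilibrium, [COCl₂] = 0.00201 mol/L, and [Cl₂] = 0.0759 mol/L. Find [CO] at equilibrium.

[CO] = 0.00262 mol/L

At equilibrium, K_c = [CO]·[Cl₂] / [COCl₂] = 0.0989.
([CO])·(0.0759) / (0.00201) = 0.0989
[CO] = 0.00262 mol/L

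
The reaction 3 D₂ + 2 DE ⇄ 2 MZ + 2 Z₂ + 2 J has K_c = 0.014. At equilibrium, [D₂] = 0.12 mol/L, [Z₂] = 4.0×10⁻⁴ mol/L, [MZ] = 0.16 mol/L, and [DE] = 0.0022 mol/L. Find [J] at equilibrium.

At equilibrium, K_c = [MZ]²·[Z₂]²·[J]² / ([D₂]³·[DE]²) = 0.014.
(0.16)²·(4.0×10⁻⁴)²·([J])² / ((0.12)³·(0.0022)²) = 0.014
[J]² = 0.0286 ⇒ [J] = 0.17 mol/L

[J] = 0.17 mol/L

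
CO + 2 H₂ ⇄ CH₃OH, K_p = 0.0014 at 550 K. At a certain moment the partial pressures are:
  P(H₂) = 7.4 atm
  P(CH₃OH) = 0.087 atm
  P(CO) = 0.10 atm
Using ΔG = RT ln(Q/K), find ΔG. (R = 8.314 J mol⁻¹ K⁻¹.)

ΔG = 11.1 kJ/mol

Q_p = P(CH₃OH) / (P(CO)·P(H₂)²) = (0.087) / ((0.10)·(7.4)²) = 0.0159
ΔG = RT ln(Q_p/K_p) = (8.314 J mol⁻¹ K⁻¹)(550 K) × ln(0.0159/0.0014)
   = (4.573 kJ/mol)(2.430) = 11.1 kJ/mol
ΔG > 0, so the forward reaction is non-spontaneous (proceeds in reverse).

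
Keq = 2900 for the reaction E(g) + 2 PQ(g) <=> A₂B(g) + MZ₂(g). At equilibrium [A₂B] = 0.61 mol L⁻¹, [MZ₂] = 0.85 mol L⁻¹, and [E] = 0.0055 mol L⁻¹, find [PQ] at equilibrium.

At equilibrium, Keq = [A₂B]·[MZ₂] / ([E]·[PQ]²) = 2900.
(0.61)·(0.85) / ((0.0055)·([PQ])²) = 2900
[PQ]² = 0.0325 ⇒ [PQ] = 0.18 mol L⁻¹

[PQ] = 0.18 mol L⁻¹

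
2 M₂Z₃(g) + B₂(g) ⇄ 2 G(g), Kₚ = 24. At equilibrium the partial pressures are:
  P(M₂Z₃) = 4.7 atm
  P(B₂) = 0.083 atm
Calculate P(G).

P(G) = 6.6 atm

At equilibrium, Kₚ = P(G)² / (P(M₂Z₃)²·P(B₂)) = 24.
(P(G))² / ((4.7)²·(0.083)) = 24
P(G)² = 44.0 ⇒ P(G) = 6.6 atm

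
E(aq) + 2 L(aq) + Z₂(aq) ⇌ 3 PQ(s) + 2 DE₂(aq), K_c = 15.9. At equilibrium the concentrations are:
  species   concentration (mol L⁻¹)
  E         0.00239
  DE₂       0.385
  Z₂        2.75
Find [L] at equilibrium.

(PQ is a pure solid — omitted from K_c.)
At equilibrium, K_c = [DE₂]² / ([E]·[L]²·[Z₂]) = 15.9.
(0.385)² / ((0.00239)·([L])²·(2.75)) = 15.9
[L]² = 1.42 ⇒ [L] = 1.19 mol L⁻¹

[L] = 1.19 mol L⁻¹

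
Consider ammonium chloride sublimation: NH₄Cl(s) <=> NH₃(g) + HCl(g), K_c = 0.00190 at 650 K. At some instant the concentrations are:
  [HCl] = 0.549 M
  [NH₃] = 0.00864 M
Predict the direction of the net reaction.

(NH₄Cl is a pure solid — omitted from Q_c.)
Q_c = [NH₃]·[HCl] = (0.00864)·(0.549) = 0.00474
Q_c = 0.00474 > K_c = 0.00190, so the reverse reaction proceeds.

to the left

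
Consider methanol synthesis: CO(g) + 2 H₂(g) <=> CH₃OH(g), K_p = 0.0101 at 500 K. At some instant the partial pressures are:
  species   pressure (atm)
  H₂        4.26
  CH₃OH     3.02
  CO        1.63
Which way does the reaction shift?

reverse (toward reactants)

Q_p = P(CH₃OH) / (P(CO)·P(H₂)²) = (3.02) / ((1.63)·(4.26)²) = 0.102
Q_p = 0.102 > K_p = 0.0101, so the reverse reaction proceeds.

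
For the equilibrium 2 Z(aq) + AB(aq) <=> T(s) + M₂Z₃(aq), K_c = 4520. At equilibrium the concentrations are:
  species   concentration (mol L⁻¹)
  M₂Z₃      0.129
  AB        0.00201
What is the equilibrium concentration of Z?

[Z] = 0.119 mol L⁻¹

(T is a pure solid — omitted from K_c.)
At equilibrium, K_c = [M₂Z₃] / ([Z]²·[AB]) = 4520.
(0.129) / (([Z])²·(0.00201)) = 4520
[Z]² = 0.0142 ⇒ [Z] = 0.119 mol L⁻¹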